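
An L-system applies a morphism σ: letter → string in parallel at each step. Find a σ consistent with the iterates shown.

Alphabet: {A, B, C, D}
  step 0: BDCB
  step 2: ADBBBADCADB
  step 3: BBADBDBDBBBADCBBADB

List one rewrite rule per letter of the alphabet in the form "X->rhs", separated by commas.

  step 2 ⇒ step 3: ADBBBADCADB ⇒ BB·A·DB·DB·DB·BB·A·DC·BB·A·DB
    A ↦ BB
    B ↦ DB
    C ↦ DC
    D ↦ A

A->BB, B->DB, C->DC, D->A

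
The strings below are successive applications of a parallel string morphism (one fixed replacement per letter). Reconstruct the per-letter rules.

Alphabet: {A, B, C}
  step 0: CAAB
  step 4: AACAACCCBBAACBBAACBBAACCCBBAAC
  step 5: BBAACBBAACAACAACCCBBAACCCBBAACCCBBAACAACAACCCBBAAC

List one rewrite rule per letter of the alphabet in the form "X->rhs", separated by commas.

A->B, B->C, C->AAC

  step 4 ⇒ step 5: AACAACCCBBAACBBAACBBAACCCBBAAC ⇒ B·B·AAC·B·B·AAC·AAC·AAC·C·C·B·B·AAC·C·C·B·B·AAC·C·C·B·B·AAC·AAC·AAC·C·C·B·B·AAC
    A ↦ B
    B ↦ C
    C ↦ AAC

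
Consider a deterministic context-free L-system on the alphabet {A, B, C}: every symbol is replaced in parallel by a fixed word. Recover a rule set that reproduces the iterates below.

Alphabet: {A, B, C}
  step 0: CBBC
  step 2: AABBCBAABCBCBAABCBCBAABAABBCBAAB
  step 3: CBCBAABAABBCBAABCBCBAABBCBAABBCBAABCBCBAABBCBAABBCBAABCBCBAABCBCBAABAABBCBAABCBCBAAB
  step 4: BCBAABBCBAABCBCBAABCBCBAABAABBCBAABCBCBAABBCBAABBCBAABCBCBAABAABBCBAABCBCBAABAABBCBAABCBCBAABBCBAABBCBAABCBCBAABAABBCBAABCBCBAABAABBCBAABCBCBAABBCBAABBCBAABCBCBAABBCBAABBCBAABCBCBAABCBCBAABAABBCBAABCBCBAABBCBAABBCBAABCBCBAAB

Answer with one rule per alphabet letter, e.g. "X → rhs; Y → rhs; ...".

  step 3 ⇒ step 4: CBCBAABAABBCBAABCBCBAABBCBAABBCBAABCBCBAABBCBAABBCBAABCBCBAABCBCBAABAABBCBAABCBCBAAB ⇒ BCB·AAB·BCB·AAB·CB·CB·AAB·CB·CB·AAB·AAB·BCB·AAB·CB·CB·AAB·BCB·AAB·BCB·AAB·CB·CB·AAB·AAB·BCB·AAB·CB·CB·AAB·AAB·BCB·AAB·CB·CB·AAB·BCB·AAB·BCB·AAB·CB·CB·AAB·AAB·BCB·AAB·CB·CB·AAB·AAB·BCB·AAB·CB·CB·AAB·BCB·AAB·BCB·AAB·CB·CB·AAB·BCB·AAB·BCB·AAB·CB·CB·AAB·CB·CB·AAB·AAB·BCB·AAB·CB·CB·AAB·BCB·AAB·BCB·AAB·CB·CB·AAB
    A ↦ CB
    B ↦ AAB
    C ↦ BCB

A->CB, B->AAB, C->BCB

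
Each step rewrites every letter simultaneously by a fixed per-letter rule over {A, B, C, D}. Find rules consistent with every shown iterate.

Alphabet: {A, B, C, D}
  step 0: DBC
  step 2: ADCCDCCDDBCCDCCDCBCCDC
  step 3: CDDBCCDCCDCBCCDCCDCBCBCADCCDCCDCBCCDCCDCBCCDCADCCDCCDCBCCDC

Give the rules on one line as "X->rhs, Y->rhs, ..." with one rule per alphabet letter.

  step 2 ⇒ step 3: ADCCDCCDDBCCDCCDCBCCDC ⇒ CDD·BC·CDC·CDC·BC·CDC·CDC·BC·BC·ADC·CDC·CDC·BC·CDC·CDC·BC·CDC·ADC·CDC·CDC·BC·CDC
    A ↦ CDD
    B ↦ ADC
    C ↦ CDC
    D ↦ BC

A->CDD, B->ADC, C->CDC, D->BC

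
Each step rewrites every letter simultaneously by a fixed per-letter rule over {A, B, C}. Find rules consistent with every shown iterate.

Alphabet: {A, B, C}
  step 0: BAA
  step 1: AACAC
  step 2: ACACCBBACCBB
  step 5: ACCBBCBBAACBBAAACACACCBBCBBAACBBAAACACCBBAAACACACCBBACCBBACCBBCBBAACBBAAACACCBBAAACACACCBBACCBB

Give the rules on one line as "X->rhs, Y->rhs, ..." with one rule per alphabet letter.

  step 1 ⇒ step 2: AACAC ⇒ AC·AC·CBB·AC·CBB
    A ↦ AC
    C ↦ CBB
  step 0 ⇒ step 1: BAA ⇒ A·AC·AC
    B ↦ A

A->AC, B->A, C->CBB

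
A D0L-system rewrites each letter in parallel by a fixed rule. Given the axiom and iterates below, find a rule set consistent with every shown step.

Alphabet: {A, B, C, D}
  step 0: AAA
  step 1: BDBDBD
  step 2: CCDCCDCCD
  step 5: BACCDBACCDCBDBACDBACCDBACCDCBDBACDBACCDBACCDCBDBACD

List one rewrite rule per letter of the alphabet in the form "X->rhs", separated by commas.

  step 1 ⇒ step 2: BDBDBD ⇒ C·CD·C·CD·C·CD
    B ↦ C
    D ↦ CD
  step 0 ⇒ step 1: AAA ⇒ BD·BD·BD
    A ↦ BD
    C ↦ BA  (constrained at step 2)

A->BD, B->C, C->BA, D->CD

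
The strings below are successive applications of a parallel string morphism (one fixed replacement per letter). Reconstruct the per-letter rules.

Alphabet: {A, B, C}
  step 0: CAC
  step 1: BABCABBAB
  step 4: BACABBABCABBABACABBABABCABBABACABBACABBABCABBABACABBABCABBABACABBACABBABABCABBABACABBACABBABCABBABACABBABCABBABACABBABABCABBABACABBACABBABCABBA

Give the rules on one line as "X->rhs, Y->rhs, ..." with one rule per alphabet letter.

A->CAB, B->BA, C->BAB

  step 0 ⇒ step 1: CAC ⇒ BAB·CAB·BAB
    A ↦ CAB
    C ↦ BAB
    B ↦ BA  (constrained at step 1)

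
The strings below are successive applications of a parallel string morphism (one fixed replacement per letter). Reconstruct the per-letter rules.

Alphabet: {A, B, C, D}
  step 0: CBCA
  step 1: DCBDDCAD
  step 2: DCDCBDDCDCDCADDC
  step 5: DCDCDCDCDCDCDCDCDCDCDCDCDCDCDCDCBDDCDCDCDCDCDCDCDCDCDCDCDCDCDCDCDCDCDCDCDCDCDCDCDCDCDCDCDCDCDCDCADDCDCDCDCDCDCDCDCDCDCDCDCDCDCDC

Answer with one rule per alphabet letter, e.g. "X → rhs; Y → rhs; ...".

A->AD, B->BD, C->DC, D->DC

  step 1 ⇒ step 2: DCBDDCAD ⇒ DC·DC·BD·DC·DC·DC·AD·DC
    A ↦ AD
    B ↦ BD
    C ↦ DC
    D ↦ DC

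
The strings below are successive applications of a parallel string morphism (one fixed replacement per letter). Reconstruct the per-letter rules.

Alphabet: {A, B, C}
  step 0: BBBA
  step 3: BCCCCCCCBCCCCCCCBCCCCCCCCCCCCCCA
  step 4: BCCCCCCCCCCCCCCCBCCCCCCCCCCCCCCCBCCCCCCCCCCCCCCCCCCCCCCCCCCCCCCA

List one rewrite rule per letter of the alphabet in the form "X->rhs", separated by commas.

A->CA, B->BC, C->CC

  step 3 ⇒ step 4: BCCCCCCCBCCCCCCCBCCCCCCCCCCCCCCA ⇒ BC·CC·CC·CC·CC·CC·CC·CC·BC·CC·CC·CC·CC·CC·CC·CC·BC·CC·CC·CC·CC·CC·CC·CC·CC·CC·CC·CC·CC·CC·CC·CA
    A ↦ CA
    B ↦ BC
    C ↦ CC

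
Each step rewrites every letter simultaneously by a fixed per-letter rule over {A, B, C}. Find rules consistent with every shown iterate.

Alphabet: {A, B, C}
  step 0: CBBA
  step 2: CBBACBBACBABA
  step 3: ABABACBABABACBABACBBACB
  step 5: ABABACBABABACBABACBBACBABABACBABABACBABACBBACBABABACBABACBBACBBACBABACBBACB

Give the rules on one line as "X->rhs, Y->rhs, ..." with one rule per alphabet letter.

  step 2 ⇒ step 3: CBBACBBACBABA ⇒ A·BA·BA·CB·A·BA·BA·CB·A·BA·CB·BA·CB
    A ↦ CB
    B ↦ BA
    C ↦ A

A->CB, B->BA, C->A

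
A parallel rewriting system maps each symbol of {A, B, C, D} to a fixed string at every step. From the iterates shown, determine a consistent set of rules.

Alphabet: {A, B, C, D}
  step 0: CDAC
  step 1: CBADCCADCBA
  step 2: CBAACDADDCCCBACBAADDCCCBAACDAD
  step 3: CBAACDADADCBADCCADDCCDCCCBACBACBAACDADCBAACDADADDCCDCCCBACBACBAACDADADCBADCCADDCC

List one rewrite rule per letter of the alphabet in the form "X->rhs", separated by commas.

A->AD, B->ACD, C->CBA, D->DCC

  step 2 ⇒ step 3: CBAACDADDCCCBACBAADDCCCBAACDAD ⇒ CBA·ACD·AD·AD·CBA·DCC·AD·DCC·DCC·CBA·CBA·CBA·ACD·AD·CBA·ACD·AD·AD·DCC·DCC·CBA·CBA·CBA·ACD·AD·AD·CBA·DCC·AD·DCC
    A ↦ AD
    B ↦ ACD
    C ↦ CBA
    D ↦ DCC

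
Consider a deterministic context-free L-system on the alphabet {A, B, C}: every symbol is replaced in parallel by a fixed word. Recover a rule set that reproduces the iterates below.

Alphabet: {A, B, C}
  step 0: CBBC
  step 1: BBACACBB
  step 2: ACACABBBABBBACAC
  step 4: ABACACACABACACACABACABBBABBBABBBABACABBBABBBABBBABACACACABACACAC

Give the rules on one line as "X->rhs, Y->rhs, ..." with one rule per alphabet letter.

A->AB, B->AC, C->BB

  step 1 ⇒ step 2: BBACACBB ⇒ AC·AC·AB·BB·AB·BB·AC·AC
    A ↦ AB
    B ↦ AC
    C ↦ BB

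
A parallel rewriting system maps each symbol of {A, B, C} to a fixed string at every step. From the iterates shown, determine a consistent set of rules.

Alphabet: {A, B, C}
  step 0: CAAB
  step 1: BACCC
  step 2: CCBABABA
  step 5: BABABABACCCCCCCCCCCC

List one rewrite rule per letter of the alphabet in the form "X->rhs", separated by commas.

  step 1 ⇒ step 2: BACCC ⇒ C·C·BA·BA·BA
    A ↦ C
    B ↦ C
    C ↦ BA

A->C, B->C, C->BA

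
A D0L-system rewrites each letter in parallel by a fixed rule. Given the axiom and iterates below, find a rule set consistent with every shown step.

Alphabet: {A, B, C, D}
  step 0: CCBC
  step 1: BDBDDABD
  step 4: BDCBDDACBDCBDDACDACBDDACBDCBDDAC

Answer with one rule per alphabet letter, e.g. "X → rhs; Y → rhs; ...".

A->DC, B->DA, C->BD, D->C

  step 0 ⇒ step 1: CCBC ⇒ BD·BD·DA·BD
    B ↦ DA
    C ↦ BD
    A ↦ DC  (constrained at step 1)
    D ↦ C  (constrained at step 1)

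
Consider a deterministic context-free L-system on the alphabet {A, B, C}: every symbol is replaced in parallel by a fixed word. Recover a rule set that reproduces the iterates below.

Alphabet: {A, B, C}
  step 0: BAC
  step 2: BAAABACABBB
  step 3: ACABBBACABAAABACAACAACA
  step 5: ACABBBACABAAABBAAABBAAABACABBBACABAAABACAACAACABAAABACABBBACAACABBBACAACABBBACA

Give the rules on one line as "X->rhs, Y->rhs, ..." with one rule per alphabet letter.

  step 2 ⇒ step 3: BAAABACABBB ⇒ ACA·B·B·B·ACA·B·AAA·B·ACA·ACA·ACA
    A ↦ B
    B ↦ ACA
    C ↦ AAA

A->B, B->ACA, C->AAA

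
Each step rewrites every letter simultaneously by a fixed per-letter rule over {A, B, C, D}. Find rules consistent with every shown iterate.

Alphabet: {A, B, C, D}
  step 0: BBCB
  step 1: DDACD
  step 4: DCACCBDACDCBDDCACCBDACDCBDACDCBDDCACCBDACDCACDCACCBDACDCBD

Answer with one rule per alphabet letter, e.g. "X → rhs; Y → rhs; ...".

  step 0 ⇒ step 1: BBCB ⇒ D·D·AC·D
    B ↦ D
    C ↦ AC
    A ↦ DC  (constrained at step 1)
    D ↦ CBD  (constrained at step 1)

A->DC, B->D, C->AC, D->CBD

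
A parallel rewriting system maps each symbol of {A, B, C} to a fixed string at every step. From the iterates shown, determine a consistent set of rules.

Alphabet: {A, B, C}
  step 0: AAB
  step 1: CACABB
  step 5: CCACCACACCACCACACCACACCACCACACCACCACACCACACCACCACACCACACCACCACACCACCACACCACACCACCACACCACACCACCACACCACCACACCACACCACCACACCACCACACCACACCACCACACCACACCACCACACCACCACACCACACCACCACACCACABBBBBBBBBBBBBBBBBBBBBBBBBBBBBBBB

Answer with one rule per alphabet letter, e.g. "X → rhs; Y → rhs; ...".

A->CA, B->BB, C->CCA

  step 0 ⇒ step 1: AAB ⇒ CA·CA·BB
    A ↦ CA
    B ↦ BB
    C ↦ CCA  (constrained at step 1)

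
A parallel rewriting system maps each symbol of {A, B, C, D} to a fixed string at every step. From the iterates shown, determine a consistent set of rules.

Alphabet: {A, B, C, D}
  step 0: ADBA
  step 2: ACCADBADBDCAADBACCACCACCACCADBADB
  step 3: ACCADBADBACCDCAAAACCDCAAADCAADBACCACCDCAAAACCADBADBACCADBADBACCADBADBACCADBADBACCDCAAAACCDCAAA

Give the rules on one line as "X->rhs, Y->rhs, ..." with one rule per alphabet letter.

  step 2 ⇒ step 3: ACCADBADBDCAADBACCACCACCACCADBADB ⇒ ACC·ADB·ADB·ACC·DCA·AA·ACC·DCA·AA·DCA·ADB·ACC·ACC·DCA·AA·ACC·ADB·ADB·ACC·ADB·ADB·ACC·ADB·ADB·ACC·ADB·ADB·ACC·DCA·AA·ACC·DCA·AA
    A ↦ ACC
    B ↦ AA
    C ↦ ADB
    D ↦ DCA

A->ACC, B->AA, C->ADB, D->DCA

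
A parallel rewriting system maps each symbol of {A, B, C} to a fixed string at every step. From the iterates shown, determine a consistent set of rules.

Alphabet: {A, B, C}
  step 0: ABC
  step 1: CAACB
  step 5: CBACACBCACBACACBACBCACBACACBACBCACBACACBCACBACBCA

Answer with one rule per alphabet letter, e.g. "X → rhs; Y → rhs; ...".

  step 0 ⇒ step 1: ABC ⇒ CA·A·CB
    A ↦ CA
    B ↦ A
    C ↦ CB

A->CA, B->A, C->CB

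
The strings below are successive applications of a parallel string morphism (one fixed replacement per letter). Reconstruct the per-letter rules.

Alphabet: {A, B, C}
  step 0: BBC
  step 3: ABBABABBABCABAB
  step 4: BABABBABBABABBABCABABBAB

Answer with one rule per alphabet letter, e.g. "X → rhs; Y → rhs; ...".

  step 3 ⇒ step 4: ABBABABBABCABAB ⇒ B·AB·AB·B·AB·B·AB·AB·B·AB·CA·B·AB·B·AB
    A ↦ B
    B ↦ AB
    C ↦ CA

A->B, B->AB, C->CA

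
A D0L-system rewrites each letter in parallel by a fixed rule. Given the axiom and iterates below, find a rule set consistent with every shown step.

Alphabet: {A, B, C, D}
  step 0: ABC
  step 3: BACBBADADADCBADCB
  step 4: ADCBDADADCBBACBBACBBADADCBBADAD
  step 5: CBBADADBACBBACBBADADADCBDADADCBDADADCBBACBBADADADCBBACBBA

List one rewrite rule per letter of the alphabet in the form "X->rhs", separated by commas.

  step 4 ⇒ step 5: ADCBDADADCBBACBBACBBADADCBBADAD ⇒ CB·BA·D·AD·BA·CB·BA·CB·BA·D·AD·AD·CB·D·AD·AD·CB·D·AD·AD·CB·BA·CB·BA·D·AD·AD·CB·BA·CB·BA
    A ↦ CB
    B ↦ AD
    C ↦ D
    D ↦ BA

A->CB, B->AD, C->D, D->BA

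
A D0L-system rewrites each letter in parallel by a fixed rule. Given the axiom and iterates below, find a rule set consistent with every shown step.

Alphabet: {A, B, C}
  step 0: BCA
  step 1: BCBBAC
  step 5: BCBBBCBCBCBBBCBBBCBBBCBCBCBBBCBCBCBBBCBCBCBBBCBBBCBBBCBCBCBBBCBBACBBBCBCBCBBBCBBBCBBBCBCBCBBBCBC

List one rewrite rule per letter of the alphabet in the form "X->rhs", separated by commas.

  step 0 ⇒ step 1: BCA ⇒ BC·BB·AC
    A ↦ AC
    B ↦ BC
    C ↦ BB

A->AC, B->BC, C->BB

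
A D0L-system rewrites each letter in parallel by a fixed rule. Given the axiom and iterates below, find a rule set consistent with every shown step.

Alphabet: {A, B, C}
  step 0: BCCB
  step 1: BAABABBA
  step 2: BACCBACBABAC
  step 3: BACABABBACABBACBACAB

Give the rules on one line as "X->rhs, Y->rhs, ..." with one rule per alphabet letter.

A->C, B->BA, C->AB

  step 2 ⇒ step 3: BACCBACBABAC ⇒ BA·C·AB·AB·BA·C·AB·BA·C·BA·C·AB
    A ↦ C
    B ↦ BA
    C ↦ AB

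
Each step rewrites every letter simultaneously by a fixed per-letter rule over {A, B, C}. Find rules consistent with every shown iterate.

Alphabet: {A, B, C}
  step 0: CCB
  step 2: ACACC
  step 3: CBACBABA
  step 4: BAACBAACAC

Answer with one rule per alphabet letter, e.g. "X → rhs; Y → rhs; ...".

A->C, B->A, C->BA

  step 3 ⇒ step 4: CBACBABA ⇒ BA·A·C·BA·A·C·A·C
    A ↦ C
    B ↦ A
    C ↦ BA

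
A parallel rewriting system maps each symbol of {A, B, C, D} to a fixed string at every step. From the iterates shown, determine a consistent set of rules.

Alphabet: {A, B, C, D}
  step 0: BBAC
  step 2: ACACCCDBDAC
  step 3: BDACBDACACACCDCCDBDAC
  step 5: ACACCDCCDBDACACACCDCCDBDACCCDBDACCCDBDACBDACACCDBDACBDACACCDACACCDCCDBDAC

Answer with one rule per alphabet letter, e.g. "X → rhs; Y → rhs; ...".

A->BD, B->C, C->AC, D->CD

  step 2 ⇒ step 3: ACACCCDBDAC ⇒ BD·AC·BD·AC·AC·AC·CD·C·CD·BD·AC
    A ↦ BD
    B ↦ C
    C ↦ AC
    D ↦ CD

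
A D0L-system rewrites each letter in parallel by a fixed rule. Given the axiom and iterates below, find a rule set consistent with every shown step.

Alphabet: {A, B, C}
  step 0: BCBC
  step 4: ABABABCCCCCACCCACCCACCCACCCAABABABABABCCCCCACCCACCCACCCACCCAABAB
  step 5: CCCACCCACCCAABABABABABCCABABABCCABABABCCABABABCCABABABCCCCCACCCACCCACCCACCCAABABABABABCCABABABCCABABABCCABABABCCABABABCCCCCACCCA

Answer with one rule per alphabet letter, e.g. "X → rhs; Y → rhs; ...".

  step 4 ⇒ step 5: ABABABCCCCCACCCACCCACCCACCCAABABABABABCCCCCACCCACCCACCCACCCAABAB ⇒ CC·CA·CC·CA·CC·CA·AB·AB·AB·AB·AB·CC·AB·AB·AB·CC·AB·AB·AB·CC·AB·AB·AB·CC·AB·AB·AB·CC·CC·CA·CC·CA·CC·CA·CC·CA·CC·CA·AB·AB·AB·AB·AB·CC·AB·AB·AB·CC·AB·AB·AB·CC·AB·AB·AB·CC·AB·AB·AB·CC·CC·CA·CC·CA
    A ↦ CC
    B ↦ CA
    C ↦ AB

A->CC, B->CA, C->AB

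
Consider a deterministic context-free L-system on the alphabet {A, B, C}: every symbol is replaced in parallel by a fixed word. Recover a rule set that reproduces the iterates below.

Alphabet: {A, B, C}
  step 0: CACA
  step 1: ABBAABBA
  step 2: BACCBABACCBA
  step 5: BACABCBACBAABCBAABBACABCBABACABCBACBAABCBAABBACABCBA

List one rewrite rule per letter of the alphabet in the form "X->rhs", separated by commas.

  step 1 ⇒ step 2: ABBAABBA ⇒ BA·C·C·BA·BA·C·C·BA
    A ↦ BA
    B ↦ C
  step 0 ⇒ step 1: CACA ⇒ AB·BA·AB·BA
    C ↦ AB

A->BA, B->C, C->AB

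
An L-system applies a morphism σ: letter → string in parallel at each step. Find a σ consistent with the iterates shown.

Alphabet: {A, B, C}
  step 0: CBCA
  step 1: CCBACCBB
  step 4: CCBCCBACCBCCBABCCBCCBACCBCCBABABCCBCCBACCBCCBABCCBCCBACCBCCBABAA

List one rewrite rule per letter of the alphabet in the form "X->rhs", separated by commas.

A->B, B->A, C->CCB

  step 0 ⇒ step 1: CBCA ⇒ CCB·A·CCB·B
    A ↦ B
    B ↦ A
    C ↦ CCB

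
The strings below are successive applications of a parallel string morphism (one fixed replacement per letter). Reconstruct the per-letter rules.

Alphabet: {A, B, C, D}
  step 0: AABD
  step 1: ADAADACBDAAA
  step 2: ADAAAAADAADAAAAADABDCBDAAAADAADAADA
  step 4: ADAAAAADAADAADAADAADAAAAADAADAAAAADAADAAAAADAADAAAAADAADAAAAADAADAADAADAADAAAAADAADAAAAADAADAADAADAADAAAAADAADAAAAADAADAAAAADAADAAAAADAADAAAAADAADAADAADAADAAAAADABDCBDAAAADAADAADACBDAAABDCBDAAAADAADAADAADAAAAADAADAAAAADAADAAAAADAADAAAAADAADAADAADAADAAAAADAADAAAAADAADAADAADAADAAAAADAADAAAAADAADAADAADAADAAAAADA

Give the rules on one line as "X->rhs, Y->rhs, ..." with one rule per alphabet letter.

  step 1 ⇒ step 2: ADAADACBDAAA ⇒ ADA·AAA·ADA·ADA·AAA·ADA·BD·CBD·AAA·ADA·ADA·ADA
    A ↦ ADA
    B ↦ CBD
    C ↦ BD
    D ↦ AAA

A->ADA, B->CBD, C->BD, D->AAA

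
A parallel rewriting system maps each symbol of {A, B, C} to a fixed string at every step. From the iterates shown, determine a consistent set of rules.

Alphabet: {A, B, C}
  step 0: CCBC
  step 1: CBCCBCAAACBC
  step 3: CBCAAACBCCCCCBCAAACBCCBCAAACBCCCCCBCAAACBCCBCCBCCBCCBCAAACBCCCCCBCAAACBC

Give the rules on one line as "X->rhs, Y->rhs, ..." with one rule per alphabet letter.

  step 0 ⇒ step 1: CCBC ⇒ CBC·CBC·AAA·CBC
    B ↦ AAA
    C ↦ CBC
    A ↦ C  (constrained at step 1)

A->C, B->AAA, C->CBC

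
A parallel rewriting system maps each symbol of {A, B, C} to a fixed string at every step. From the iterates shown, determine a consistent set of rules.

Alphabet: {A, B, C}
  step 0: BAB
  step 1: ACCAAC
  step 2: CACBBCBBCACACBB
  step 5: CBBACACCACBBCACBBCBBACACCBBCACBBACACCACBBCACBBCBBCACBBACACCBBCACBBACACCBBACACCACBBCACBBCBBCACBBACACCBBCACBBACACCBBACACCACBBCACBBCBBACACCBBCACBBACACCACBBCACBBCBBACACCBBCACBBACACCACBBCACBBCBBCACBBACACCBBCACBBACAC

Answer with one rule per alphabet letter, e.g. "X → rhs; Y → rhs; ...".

A->CA, B->AC, C->CBB

  step 1 ⇒ step 2: ACCAAC ⇒ CA·CBB·CBB·CA·CA·CBB
    A ↦ CA
    C ↦ CBB
  step 0 ⇒ step 1: BAB ⇒ AC·CA·AC
    B ↦ AC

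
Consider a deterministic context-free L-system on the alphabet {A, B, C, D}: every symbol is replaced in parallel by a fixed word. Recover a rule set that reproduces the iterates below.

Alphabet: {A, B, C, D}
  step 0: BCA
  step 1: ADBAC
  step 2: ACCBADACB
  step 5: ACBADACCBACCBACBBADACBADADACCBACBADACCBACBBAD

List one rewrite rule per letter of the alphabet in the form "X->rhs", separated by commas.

A->AC, B->AD, C->B, D->CB

  step 1 ⇒ step 2: ADBAC ⇒ AC·CB·AD·AC·B
    A ↦ AC
    B ↦ AD
    C ↦ B
    D ↦ CB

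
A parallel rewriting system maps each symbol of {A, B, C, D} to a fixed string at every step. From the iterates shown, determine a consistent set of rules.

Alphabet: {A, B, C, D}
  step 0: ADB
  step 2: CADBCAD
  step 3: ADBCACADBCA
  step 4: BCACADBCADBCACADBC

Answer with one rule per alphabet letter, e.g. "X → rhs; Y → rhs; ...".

  step 3 ⇒ step 4: ADBCACADBCA ⇒ BC·A·C·AD·BC·AD·BC·A·C·AD·BC
    A ↦ BC
    B ↦ C
    C ↦ AD
    D ↦ A

A->BC, B->C, C->AD, D->A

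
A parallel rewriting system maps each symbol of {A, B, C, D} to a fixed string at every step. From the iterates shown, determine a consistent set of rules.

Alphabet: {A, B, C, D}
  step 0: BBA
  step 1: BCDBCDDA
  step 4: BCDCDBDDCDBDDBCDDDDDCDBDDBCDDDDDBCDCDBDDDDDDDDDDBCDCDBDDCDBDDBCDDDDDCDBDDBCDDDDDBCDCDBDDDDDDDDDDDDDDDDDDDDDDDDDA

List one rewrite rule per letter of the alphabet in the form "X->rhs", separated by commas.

  step 0 ⇒ step 1: BBA ⇒ BCD·BCD·DA
    A ↦ DA
    B ↦ BCD
    C ↦ CDB  (constrained at step 1)
    D ↦ DD  (constrained at step 1)

A->DA, B->BCD, C->CDB, D->DD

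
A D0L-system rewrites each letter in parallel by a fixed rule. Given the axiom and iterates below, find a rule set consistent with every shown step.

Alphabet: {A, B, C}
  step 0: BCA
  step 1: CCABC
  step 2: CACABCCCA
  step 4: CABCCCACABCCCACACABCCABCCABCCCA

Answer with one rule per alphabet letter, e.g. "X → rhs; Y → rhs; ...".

A->BC, B->C, C->CA

  step 1 ⇒ step 2: CCABC ⇒ CA·CA·BC·C·CA
    A ↦ BC
    B ↦ C
    C ↦ CA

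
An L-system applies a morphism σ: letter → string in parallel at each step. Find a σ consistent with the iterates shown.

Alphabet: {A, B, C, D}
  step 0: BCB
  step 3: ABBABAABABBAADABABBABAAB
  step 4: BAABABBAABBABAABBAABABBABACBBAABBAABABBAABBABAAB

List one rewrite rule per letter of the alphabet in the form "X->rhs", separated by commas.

A->BA, B->AB, C->AD, D->CB

  step 3 ⇒ step 4: ABBABAABABBAADABABBABAAB ⇒ BA·AB·AB·BA·AB·BA·BA·AB·BA·AB·AB·BA·BA·CB·BA·AB·BA·AB·AB·BA·AB·BA·BA·AB
    A ↦ BA
    B ↦ AB
    D ↦ CB
    C ↦ AD  (constrained at step 0)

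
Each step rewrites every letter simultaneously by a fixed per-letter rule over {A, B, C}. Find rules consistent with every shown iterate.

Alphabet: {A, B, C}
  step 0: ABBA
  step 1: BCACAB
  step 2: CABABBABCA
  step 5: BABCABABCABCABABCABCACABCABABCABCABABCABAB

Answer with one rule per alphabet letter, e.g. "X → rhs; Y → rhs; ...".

  step 1 ⇒ step 2: BCACAB ⇒ CA·BA·B·BA·B·CA
    A ↦ B
    B ↦ CA
    C ↦ BA

A->B, B->CA, C->BA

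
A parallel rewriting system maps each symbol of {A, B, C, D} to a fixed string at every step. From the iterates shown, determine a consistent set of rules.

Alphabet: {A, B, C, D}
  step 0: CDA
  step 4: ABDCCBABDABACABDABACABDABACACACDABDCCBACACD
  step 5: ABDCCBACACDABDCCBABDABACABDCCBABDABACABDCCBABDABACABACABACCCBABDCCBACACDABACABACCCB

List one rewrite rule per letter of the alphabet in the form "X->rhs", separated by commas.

A->AB, B->D, C->AC, D->CCB

  step 4 ⇒ step 5: ABDCCBABDABACABDABACABDABACACACDABDCCBACACD ⇒ AB·D·CCB·AC·AC·D·AB·D·CCB·AB·D·AB·AC·AB·D·CCB·AB·D·AB·AC·AB·D·CCB·AB·D·AB·AC·AB·AC·AB·AC·CCB·AB·D·CCB·AC·AC·D·AB·AC·AB·AC·CCB
    A ↦ AB
    B ↦ D
    C ↦ AC
    D ↦ CCB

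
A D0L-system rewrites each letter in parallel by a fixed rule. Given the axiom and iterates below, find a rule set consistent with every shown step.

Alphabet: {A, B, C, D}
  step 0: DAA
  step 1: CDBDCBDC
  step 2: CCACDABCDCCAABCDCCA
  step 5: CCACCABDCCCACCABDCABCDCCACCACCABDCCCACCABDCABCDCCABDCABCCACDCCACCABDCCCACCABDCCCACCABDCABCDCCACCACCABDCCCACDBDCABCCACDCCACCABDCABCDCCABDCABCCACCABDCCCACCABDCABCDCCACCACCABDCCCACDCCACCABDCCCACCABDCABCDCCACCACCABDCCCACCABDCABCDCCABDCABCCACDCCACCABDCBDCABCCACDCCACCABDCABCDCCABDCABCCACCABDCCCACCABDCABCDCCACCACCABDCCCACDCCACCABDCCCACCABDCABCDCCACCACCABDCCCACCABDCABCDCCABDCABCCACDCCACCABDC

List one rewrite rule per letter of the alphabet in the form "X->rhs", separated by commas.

A->BDC, B->AB, C->CCA, D->CD

  step 1 ⇒ step 2: CDBDCBDC ⇒ CCA·CD·AB·CD·CCA·AB·CD·CCA
    B ↦ AB
    C ↦ CCA
    D ↦ CD
  step 0 ⇒ step 1: DAA ⇒ CD·BDC·BDC
    A ↦ BDC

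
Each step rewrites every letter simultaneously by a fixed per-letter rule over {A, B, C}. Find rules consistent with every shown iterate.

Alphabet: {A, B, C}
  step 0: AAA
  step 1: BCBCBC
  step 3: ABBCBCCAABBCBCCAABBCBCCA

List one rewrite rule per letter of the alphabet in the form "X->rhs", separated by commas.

  step 0 ⇒ step 1: AAA ⇒ BC·BC·BC
    A ↦ BC
    B ↦ CA  (constrained at step 1)
    C ↦ AB  (constrained at step 1)

A->BC, B->CA, C->AB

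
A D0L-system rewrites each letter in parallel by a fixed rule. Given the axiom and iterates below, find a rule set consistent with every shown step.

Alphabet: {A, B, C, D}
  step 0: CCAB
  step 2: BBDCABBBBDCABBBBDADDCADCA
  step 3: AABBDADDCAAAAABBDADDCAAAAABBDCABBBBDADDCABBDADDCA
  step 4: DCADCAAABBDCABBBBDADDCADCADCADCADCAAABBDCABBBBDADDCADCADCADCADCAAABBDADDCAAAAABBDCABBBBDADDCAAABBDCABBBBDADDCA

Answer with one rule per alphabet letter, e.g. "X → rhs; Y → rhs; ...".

  step 3 ⇒ step 4: AABBDADDCAAAAABBDADDCAAAAABBDCABBBBDADDCABBDADDCA ⇒ DCA·DCA·A·A·BB·DCA·BB·BB·DAD·DCA·DCA·DCA·DCA·DCA·A·A·BB·DCA·BB·BB·DAD·DCA·DCA·DCA·DCA·DCA·A·A·BB·DAD·DCA·A·A·A·A·BB·DCA·BB·BB·DAD·DCA·A·A·BB·DCA·BB·BB·DAD·DCA
    A ↦ DCA
    B ↦ A
    C ↦ DAD
    D ↦ BB

A->DCA, B->A, C->DAD, D->BB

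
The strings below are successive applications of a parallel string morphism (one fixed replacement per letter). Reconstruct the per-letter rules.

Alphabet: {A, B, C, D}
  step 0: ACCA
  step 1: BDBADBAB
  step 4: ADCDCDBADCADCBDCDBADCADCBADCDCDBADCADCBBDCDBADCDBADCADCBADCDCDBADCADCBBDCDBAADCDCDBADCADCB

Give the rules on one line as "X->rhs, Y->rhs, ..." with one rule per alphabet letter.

A->B, B->ADC, C->DBA, D->DC

  step 0 ⇒ step 1: ACCA ⇒ B·DBA·DBA·B
    A ↦ B
    C ↦ DBA
    B ↦ ADC  (constrained at step 1)
    D ↦ DC  (constrained at step 1)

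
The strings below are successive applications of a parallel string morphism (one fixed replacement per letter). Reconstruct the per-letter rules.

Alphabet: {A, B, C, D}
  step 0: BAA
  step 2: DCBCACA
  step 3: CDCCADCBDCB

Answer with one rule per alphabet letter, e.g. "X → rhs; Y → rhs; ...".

A->B, B->CA, C->DC, D->C

  step 2 ⇒ step 3: DCBCACA ⇒ C·DC·CA·DC·B·DC·B
    A ↦ B
    B ↦ CA
    C ↦ DC
    D ↦ C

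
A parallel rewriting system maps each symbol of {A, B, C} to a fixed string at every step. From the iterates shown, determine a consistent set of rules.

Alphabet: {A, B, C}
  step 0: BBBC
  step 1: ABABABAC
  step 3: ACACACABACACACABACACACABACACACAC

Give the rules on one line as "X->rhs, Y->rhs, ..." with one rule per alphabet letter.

A->AC, B->AB, C->AC

  step 0 ⇒ step 1: BBBC ⇒ AB·AB·AB·AC
    B ↦ AB
    C ↦ AC
    A ↦ AC  (constrained at step 1)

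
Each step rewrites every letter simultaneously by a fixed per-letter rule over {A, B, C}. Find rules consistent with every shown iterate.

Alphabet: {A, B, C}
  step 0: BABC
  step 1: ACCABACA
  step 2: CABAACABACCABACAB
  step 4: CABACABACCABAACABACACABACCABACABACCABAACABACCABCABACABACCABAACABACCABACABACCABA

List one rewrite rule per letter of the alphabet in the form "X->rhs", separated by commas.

A->CAB, B->AC, C->A

  step 1 ⇒ step 2: ACCABACA ⇒ CAB·A·A·CAB·AC·CAB·A·CAB
    A ↦ CAB
    B ↦ AC
    C ↦ A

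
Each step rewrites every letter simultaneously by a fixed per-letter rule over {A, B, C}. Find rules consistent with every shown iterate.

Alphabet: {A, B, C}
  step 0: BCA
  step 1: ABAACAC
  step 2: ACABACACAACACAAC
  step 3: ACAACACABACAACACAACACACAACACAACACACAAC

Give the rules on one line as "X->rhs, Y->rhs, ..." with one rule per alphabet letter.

A->AC, B->AB, C->AAC

  step 2 ⇒ step 3: ACABACACAACACAAC ⇒ AC·AAC·AC·AB·AC·AAC·AC·AAC·AC·AC·AAC·AC·AAC·AC·AC·AAC
    A ↦ AC
    B ↦ AB
    C ↦ AAC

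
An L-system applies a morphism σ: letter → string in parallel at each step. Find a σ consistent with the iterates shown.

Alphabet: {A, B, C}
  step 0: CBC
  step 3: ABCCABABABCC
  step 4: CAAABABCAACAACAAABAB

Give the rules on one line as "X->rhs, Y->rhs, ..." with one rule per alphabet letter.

  step 3 ⇒ step 4: ABCCABABABCC ⇒ C·AA·AB·AB·C·AA·C·AA·C·AA·AB·AB
    A ↦ C
    B ↦ AA
    C ↦ AB

A->C, B->AA, C->AB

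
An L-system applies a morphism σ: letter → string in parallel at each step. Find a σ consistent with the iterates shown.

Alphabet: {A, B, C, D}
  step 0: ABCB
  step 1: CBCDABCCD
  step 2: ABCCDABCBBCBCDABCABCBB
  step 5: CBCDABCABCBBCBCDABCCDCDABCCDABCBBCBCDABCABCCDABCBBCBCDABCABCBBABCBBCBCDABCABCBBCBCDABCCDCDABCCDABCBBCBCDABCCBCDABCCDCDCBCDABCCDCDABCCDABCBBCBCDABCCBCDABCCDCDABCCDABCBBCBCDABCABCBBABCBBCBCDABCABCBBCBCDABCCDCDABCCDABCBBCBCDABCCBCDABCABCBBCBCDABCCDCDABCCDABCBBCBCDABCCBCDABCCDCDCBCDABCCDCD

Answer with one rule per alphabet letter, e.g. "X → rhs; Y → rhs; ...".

A->CB, B->CD, C->ABC, D->BB

  step 1 ⇒ step 2: CBCDABCCD ⇒ ABC·CD·ABC·BB·CB·CD·ABC·ABC·BB
    A ↦ CB
    B ↦ CD
    C ↦ ABC
    D ↦ BB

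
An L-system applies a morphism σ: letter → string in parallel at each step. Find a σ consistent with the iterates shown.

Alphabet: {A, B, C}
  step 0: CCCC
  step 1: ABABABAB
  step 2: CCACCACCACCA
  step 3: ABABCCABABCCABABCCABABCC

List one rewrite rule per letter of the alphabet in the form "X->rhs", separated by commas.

  step 2 ⇒ step 3: CCACCACCACCA ⇒ AB·AB·CC·AB·AB·CC·AB·AB·CC·AB·AB·CC
    A ↦ CC
    C ↦ AB
  step 1 ⇒ step 2: ABABABAB ⇒ CC·A·CC·A·CC·A·CC·A
    B ↦ A

A->CC, B->A, C->AB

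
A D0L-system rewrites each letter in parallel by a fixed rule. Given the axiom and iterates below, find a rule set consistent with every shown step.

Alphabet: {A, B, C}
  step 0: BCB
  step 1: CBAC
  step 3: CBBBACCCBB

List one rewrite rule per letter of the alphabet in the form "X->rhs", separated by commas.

  step 0 ⇒ step 1: BCB ⇒ C·BA·C
    B ↦ C
    C ↦ BA
    A ↦ BB  (constrained at step 1)

A->BB, B->C, C->BA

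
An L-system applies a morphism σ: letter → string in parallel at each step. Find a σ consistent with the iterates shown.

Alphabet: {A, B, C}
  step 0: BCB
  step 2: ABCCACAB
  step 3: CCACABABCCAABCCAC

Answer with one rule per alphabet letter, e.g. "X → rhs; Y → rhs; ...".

A->CCA, B->C, C->AB

  step 2 ⇒ step 3: ABCCACAB ⇒ CCA·C·AB·AB·CCA·AB·CCA·C
    A ↦ CCA
    B ↦ C
    C ↦ AB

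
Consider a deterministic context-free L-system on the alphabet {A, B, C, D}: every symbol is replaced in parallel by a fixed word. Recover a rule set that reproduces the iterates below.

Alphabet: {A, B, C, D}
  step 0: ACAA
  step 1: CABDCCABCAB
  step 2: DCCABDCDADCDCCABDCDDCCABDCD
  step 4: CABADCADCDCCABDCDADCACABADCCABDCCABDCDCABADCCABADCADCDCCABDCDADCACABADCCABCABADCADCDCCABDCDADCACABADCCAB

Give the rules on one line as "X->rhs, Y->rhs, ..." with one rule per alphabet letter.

A->CAB, B->DCD, C->DC, D->A

  step 1 ⇒ step 2: CABDCCABCAB ⇒ DC·CAB·DCD·A·DC·DC·CAB·DCD·DC·CAB·DCD
    A ↦ CAB
    B ↦ DCD
    C ↦ DC
    D ↦ A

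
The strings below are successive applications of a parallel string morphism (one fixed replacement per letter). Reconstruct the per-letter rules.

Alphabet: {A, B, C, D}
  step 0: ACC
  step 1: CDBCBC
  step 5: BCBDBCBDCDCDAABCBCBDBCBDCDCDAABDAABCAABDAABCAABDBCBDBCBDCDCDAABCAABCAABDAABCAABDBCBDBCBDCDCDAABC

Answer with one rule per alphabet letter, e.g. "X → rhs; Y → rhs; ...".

A->CD, B->AA, C->BC, D->BD

  step 0 ⇒ step 1: ACC ⇒ CD·BC·BC
    A ↦ CD
    C ↦ BC
    B ↦ AA  (constrained at step 1)
    D ↦ BD  (constrained at step 1)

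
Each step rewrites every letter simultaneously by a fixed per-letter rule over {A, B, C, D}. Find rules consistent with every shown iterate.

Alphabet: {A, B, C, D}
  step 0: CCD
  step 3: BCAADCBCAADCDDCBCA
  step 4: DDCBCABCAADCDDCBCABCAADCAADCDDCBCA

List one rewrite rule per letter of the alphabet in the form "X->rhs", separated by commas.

  step 3 ⇒ step 4: BCAADCBCAADCDDCBCA ⇒ D·DC·BCA·BCA·A·DC·D·DC·BCA·BCA·A·DC·A·A·DC·D·DC·BCA
    A ↦ BCA
    B ↦ D
    C ↦ DC
    D ↦ A

A->BCA, B->D, C->DC, D->A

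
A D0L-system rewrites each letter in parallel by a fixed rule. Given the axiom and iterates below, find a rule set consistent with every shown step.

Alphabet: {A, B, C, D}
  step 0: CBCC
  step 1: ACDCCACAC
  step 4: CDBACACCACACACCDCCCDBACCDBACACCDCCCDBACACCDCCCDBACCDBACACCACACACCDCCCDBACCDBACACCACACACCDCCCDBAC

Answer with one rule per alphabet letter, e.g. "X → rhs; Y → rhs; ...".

A->CDB, B->DCC, C->AC, D->C

  step 0 ⇒ step 1: CBCC ⇒ AC·DCC·AC·AC
    B ↦ DCC
    C ↦ AC
    A ↦ CDB  (constrained at step 1)
    D ↦ C  (constrained at step 1)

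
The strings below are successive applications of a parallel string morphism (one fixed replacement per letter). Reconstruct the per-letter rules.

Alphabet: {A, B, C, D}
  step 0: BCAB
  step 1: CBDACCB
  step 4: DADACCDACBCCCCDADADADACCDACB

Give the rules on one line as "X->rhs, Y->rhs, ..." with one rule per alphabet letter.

A->C, B->CB, C->DA, D->C

  step 0 ⇒ step 1: BCAB ⇒ CB·DA·C·CB
    A ↦ C
    B ↦ CB
    C ↦ DA
    D ↦ C  (constrained at step 1)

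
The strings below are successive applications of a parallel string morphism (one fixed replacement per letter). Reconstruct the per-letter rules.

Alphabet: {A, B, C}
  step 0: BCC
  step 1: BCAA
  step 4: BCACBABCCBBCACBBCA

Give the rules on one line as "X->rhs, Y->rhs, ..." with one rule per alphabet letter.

  step 0 ⇒ step 1: BCC ⇒ BC·A·A
    B ↦ BC
    C ↦ A
    A ↦ CB  (constrained at step 1)

A->CB, B->BC, C->A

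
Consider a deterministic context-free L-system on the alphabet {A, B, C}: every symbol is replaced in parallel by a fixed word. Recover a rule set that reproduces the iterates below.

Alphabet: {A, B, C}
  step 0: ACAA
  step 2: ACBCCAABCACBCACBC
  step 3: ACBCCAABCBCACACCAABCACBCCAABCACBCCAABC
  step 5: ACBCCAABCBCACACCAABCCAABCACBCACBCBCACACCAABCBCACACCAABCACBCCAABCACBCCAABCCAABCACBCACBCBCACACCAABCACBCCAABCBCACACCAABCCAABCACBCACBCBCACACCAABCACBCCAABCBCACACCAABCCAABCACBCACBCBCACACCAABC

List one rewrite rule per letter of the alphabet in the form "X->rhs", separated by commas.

  step 2 ⇒ step 3: ACBCCAABCACBCACBC ⇒ AC·BC·CAA·BC·BC·AC·AC·CAA·BC·AC·BC·CAA·BC·AC·BC·CAA·BC
    A ↦ AC
    B ↦ CAA
    C ↦ BC

A->AC, B->CAA, C->BC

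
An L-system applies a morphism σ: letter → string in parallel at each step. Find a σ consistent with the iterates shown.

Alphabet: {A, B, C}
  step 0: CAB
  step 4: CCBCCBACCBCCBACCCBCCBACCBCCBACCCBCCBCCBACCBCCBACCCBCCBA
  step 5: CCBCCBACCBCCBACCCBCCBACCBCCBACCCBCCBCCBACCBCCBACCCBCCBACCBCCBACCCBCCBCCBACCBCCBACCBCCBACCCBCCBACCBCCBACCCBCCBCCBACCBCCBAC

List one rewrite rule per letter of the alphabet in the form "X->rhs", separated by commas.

A->C, B->A, C->CCB

  step 4 ⇒ step 5: CCBCCBACCBCCBACCCBCCBACCBCCBACCCBCCBCCBACCBCCBACCCBCCBA ⇒ CCB·CCB·A·CCB·CCB·A·C·CCB·CCB·A·CCB·CCB·A·C·CCB·CCB·CCB·A·CCB·CCB·A·C·CCB·CCB·A·CCB·CCB·A·C·CCB·CCB·CCB·A·CCB·CCB·A·CCB·CCB·A·C·CCB·CCB·A·CCB·CCB·A·C·CCB·CCB·CCB·A·CCB·CCB·A·C
    A ↦ C
    B ↦ A
    C ↦ CCB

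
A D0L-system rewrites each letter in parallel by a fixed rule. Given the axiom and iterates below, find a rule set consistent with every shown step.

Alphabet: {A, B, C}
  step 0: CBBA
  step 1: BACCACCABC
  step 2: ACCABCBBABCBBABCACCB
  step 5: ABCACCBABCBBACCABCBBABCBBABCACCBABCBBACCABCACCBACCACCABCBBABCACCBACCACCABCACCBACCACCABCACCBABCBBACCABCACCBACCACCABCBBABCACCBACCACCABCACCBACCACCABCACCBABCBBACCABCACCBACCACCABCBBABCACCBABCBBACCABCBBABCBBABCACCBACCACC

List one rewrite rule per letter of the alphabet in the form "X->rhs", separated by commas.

  step 1 ⇒ step 2: BACCACCABC ⇒ ACC·ABC·B·B·ABC·B·B·ABC·ACC·B
    A ↦ ABC
    B ↦ ACC
    C ↦ B

A->ABC, B->ACC, C->B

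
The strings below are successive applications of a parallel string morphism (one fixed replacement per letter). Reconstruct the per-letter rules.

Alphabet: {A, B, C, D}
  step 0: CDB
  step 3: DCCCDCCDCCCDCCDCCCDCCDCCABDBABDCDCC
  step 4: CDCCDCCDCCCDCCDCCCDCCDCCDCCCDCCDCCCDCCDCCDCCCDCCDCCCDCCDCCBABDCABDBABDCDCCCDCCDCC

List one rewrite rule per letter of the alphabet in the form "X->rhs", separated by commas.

A->B, B->ABD, C->DCC, D->C

  step 3 ⇒ step 4: DCCCDCCDCCCDCCDCCCDCCDCCABDBABDCDCC ⇒ C·DCC·DCC·DCC·C·DCC·DCC·C·DCC·DCC·DCC·C·DCC·DCC·C·DCC·DCC·DCC·C·DCC·DCC·C·DCC·DCC·B·ABD·C·ABD·B·ABD·C·DCC·C·DCC·DCC
    A ↦ B
    B ↦ ABD
    C ↦ DCC
    D ↦ C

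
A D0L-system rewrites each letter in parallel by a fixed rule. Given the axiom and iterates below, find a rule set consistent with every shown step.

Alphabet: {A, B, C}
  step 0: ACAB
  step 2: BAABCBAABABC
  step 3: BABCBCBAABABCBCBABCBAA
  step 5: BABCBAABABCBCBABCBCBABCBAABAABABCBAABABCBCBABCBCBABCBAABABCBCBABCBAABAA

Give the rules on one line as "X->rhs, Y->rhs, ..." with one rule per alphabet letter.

A->BC, B->BA, C->A

  step 2 ⇒ step 3: BAABCBAABABC ⇒ BA·BC·BC·BA·A·BA·BC·BC·BA·BC·BA·A
    A ↦ BC
    B ↦ BA
    C ↦ A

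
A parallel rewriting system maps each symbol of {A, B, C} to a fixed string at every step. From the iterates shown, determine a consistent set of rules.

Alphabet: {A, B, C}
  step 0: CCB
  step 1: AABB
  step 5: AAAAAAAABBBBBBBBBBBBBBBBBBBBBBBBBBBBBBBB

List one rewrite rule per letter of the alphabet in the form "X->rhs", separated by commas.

A->CC, B->BB, C->A

  step 0 ⇒ step 1: CCB ⇒ A·A·BB
    B ↦ BB
    C ↦ A
    A ↦ CC  (constrained at step 1)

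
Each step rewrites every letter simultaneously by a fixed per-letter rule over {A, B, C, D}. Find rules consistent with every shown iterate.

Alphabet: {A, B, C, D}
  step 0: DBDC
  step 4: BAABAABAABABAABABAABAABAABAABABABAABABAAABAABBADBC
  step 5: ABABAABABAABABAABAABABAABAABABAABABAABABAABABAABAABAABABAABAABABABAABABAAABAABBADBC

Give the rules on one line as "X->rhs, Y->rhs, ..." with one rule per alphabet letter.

A->BA, B->A, C->DBC, D->ABB

  step 4 ⇒ step 5: BAABAABAABABAABABAABAABAABAABABABAABABAAABAABBADBC ⇒ A·BA·BA·A·BA·BA·A·BA·BA·A·BA·A·BA·BA·A·BA·A·BA·BA·A·BA·BA·A·BA·BA·A·BA·BA·A·BA·A·BA·A·BA·BA·A·BA·A·BA·BA·BA·A·BA·BA·A·A·BA·ABB·A·DBC
    A ↦ BA
    B ↦ A
    C ↦ DBC
    D ↦ ABB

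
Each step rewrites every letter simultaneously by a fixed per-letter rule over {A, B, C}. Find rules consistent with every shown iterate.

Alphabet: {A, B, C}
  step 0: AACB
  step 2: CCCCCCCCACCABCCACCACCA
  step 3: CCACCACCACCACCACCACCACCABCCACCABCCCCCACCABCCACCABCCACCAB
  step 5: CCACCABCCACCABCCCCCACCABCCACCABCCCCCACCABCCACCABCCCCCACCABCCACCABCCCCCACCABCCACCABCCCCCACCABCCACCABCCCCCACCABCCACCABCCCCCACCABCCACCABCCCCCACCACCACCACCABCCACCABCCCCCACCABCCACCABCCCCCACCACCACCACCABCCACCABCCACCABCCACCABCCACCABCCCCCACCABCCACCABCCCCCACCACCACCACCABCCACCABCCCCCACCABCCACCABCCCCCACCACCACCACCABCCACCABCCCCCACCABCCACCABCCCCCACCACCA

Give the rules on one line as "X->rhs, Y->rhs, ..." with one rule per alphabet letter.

A->B, B->CCC, C->CCA

  step 2 ⇒ step 3: CCCCCCCCACCABCCACCACCA ⇒ CCA·CCA·CCA·CCA·CCA·CCA·CCA·CCA·B·CCA·CCA·B·CCC·CCA·CCA·B·CCA·CCA·B·CCA·CCA·B
    A ↦ B
    B ↦ CCC
    C ↦ CCA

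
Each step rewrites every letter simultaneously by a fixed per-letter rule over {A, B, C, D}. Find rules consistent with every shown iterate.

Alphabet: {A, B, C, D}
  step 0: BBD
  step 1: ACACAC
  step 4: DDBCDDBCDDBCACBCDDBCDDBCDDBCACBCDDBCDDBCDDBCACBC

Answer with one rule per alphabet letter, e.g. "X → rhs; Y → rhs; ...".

  step 0 ⇒ step 1: BBD ⇒ AC·AC·AC
    B ↦ AC
    D ↦ AC
    A ↦ DD  (constrained at step 1)
    C ↦ BC  (constrained at step 1)

A->DD, B->AC, C->BC, D->AC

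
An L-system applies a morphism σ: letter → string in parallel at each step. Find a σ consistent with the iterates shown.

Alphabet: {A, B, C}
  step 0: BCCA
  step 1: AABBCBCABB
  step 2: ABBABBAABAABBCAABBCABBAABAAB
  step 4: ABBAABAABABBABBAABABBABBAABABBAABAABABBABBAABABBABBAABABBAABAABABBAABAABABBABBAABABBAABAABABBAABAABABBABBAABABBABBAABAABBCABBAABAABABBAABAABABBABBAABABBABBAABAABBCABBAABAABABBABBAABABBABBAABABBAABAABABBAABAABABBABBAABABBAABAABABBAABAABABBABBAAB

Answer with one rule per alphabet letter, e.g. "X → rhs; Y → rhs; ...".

  step 1 ⇒ step 2: AABBCBCABB ⇒ ABB·ABB·AAB·AAB·BC·AAB·BC·ABB·AAB·AAB
    A ↦ ABB
    B ↦ AAB
    C ↦ BC

A->ABB, B->AAB, C->BC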